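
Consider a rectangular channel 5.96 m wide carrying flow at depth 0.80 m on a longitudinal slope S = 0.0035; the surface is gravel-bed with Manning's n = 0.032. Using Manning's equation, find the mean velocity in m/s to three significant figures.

1.36 m/s

A = b·y = 5.96 × 0.80 = 4.768 m²
P = b + 2y = 5.96 + 2×0.80 = 7.560 m
R = A/P = 4.768/7.560 = 0.6307 m
Q = (1/n)·A·R^(2/3)·S^(1/2) = (1/0.032) × 4.768 × 0.6307^(2/3) × 0.0035^(1/2) = 6.483 m³/s
V = Q/A = 6.483/4.768 = 1.360 m/s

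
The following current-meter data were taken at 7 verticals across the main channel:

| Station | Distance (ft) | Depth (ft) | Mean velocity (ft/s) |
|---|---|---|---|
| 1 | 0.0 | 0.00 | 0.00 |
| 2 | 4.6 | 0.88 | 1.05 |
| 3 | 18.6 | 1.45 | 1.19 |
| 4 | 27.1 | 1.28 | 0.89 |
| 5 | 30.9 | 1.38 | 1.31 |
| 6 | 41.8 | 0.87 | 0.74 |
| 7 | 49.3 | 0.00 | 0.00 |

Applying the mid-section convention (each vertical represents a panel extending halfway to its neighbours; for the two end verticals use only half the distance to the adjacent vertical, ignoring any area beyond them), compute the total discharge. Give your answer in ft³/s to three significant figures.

w_2 = (18.6 − 0.0)/2 = 9.3 ft; q_2 = 1.05 × 0.88 × 9.3 = 8.593 ft³/s
w_3 = (27.1 − 4.6)/2 = 11.25 ft; q_3 = 1.19 × 1.45 × 11.25 = 19.41 ft³/s
w_4 = (30.9 − 18.6)/2 = 6.15 ft; q_4 = 0.89 × 1.28 × 6.15 = 7.006 ft³/s
w_5 = (41.8 − 27.1)/2 = 7.35 ft; q_5 = 1.31 × 1.38 × 7.35 = 13.29 ft³/s
w_6 = (49.3 − 30.9)/2 = 9.2 ft; q_6 = 0.74 × 0.87 × 9.2 = 5.923 ft³/s
Stations 1, 7 contribute zero (depth or velocity is 0).
Q = Σ qᵢ = 54.22 ft³/s

54.2 ft³/s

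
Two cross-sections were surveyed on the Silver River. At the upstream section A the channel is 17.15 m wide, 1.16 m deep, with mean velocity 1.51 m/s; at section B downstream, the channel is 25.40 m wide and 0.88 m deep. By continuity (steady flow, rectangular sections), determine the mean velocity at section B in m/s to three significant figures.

1.34 m/s

Q = A₁V₁ = (17.15×1.16) × 1.51 = 30.04 m³/s
A₂ = 25.40 × 0.88 = 22.35 m²
V₂ = Q/A₂ = 30.04/22.35 = 1.344 m/s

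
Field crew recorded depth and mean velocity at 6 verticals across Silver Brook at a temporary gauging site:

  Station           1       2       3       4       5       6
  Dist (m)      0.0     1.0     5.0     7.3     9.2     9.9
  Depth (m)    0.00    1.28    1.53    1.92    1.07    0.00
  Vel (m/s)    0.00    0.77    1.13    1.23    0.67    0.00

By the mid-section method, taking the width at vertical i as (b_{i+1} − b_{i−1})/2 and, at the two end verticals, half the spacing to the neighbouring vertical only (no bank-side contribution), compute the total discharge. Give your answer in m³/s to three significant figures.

w_2 = (5.0 − 0.0)/2 = 2.5 m; q_2 = 0.77 × 1.28 × 2.5 = 2.464 m³/s
w_3 = (7.3 − 1.0)/2 = 3.15 m; q_3 = 1.13 × 1.53 × 3.15 = 5.446 m³/s
w_4 = (9.2 − 5.0)/2 = 2.1 m; q_4 = 1.23 × 1.92 × 2.1 = 4.959 m³/s
w_5 = (9.9 − 7.3)/2 = 1.3 m; q_5 = 0.67 × 1.07 × 1.3 = 0.9320 m³/s
Stations 1, 6 contribute zero (depth or velocity is 0).
Q = Σ qᵢ = 13.80 m³/s

13.8 m³/s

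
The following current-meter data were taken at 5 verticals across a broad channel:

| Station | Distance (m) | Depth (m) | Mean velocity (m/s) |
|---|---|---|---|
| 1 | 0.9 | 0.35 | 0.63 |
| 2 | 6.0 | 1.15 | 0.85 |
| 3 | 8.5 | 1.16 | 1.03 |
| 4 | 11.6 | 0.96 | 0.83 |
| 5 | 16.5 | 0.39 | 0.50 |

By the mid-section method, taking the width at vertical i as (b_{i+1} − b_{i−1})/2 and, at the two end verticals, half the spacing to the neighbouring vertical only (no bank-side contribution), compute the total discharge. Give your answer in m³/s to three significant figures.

w_1 = (6.0 − 0.9)/2 = 2.55 m; q_1 = 0.63 × 0.35 × 2.55 = 0.5623 m³/s
w_2 = (8.5 − 0.9)/2 = 3.8 m; q_2 = 0.85 × 1.15 × 3.8 = 3.715 m³/s
w_3 = (11.6 − 6.0)/2 = 2.8 m; q_3 = 1.03 × 1.16 × 2.8 = 3.345 m³/s
w_4 = (16.5 − 8.5)/2 = 4 m; q_4 = 0.83 × 0.96 × 4 = 3.187 m³/s
w_5 = (16.5 − 11.6)/2 = 2.45 m; q_5 = 0.50 × 0.39 × 2.45 = 0.4778 m³/s
Q = Σ qᵢ = 11.29 m³/s

11.3 m³/s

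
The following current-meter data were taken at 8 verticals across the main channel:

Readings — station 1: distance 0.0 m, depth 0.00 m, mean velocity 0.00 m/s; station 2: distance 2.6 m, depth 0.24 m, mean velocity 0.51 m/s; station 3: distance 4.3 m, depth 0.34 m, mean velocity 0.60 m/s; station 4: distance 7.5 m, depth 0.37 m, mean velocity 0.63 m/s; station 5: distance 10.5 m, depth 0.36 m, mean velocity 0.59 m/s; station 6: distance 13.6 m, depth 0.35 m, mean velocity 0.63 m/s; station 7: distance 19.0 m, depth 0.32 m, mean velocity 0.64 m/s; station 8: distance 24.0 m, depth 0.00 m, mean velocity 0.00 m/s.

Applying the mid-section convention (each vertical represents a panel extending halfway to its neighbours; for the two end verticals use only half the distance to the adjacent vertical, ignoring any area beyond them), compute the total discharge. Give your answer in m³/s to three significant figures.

w_2 = (4.3 − 0.0)/2 = 2.15 m; q_2 = 0.51 × 0.24 × 2.15 = 0.2632 m³/s
w_3 = (7.5 − 2.6)/2 = 2.45 m; q_3 = 0.60 × 0.34 × 2.45 = 0.4998 m³/s
w_4 = (10.5 − 4.3)/2 = 3.1 m; q_4 = 0.63 × 0.37 × 3.1 = 0.7226 m³/s
w_5 = (13.6 − 7.5)/2 = 3.05 m; q_5 = 0.59 × 0.36 × 3.05 = 0.6478 m³/s
w_6 = (19.0 − 10.5)/2 = 4.25 m; q_6 = 0.63 × 0.35 × 4.25 = 0.9371 m³/s
w_7 = (24.0 − 13.6)/2 = 5.2 m; q_7 = 0.64 × 0.32 × 5.2 = 1.065 m³/s
Stations 1, 8 contribute zero (depth or velocity is 0).
Q = Σ qᵢ = 4.135 m³/s

4.14 m³/s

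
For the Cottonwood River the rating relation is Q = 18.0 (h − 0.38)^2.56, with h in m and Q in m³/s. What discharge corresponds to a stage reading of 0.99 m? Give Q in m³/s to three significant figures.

5.08 m³/s

Q = 18.0 × (0.99 − 0.38)^2.56 = 18.0 × 0.61^2.56 = 5.078 m³/s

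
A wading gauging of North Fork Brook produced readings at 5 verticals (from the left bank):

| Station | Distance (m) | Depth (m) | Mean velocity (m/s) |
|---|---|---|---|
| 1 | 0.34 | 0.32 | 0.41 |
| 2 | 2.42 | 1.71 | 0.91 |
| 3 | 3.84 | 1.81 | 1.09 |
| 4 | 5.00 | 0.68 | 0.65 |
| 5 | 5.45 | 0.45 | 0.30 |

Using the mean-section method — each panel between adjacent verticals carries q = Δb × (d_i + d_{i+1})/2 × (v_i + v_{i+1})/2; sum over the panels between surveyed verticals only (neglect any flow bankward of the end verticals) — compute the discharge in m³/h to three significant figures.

19000 m³/h

Panel 1-2: Δb = 2.08 m, d̄ = (0.32+1.71)/2 = 1.015, v̄ = (0.41+0.91)/2 = 0.66 → q = 2.08×1.015×0.66 = 1.393 m³/s
Panel 2-3: Δb = 1.42 m, d̄ = (1.71+1.81)/2 = 1.76, v̄ = (0.91+1.09)/2 = 1 → q = 1.42×1.76×1 = 2.499 m³/s
Panel 3-4: Δb = 1.16 m, d̄ = (1.81+0.68)/2 = 1.245, v̄ = (1.09+0.65)/2 = 0.87 → q = 1.16×1.245×0.87 = 1.256 m³/s
Panel 4-5: Δb = 0.45 m, d̄ = (0.68+0.45)/2 = 0.565, v̄ = (0.65+0.30)/2 = 0.475 → q = 0.45×0.565×0.475 = 0.1208 m³/s
Q = Σ q = 5.270 m³/s
= 5.270 × 3600 = 18970 m³/h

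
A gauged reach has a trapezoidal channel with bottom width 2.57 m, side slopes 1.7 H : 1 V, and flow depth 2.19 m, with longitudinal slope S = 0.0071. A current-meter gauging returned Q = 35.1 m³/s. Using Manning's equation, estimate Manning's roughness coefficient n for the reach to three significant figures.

A = (b + z·y)·y = (2.57 + 1.7×2.19)×2.19 = 13.78 m²
P = b + 2y√(1+z²) = 2.57 + 2×2.19×√(1+1.7²) = 11.21 m
R = A/P = 13.78/11.21 = 1.230 m
n = (1/Q)·A·R^(2/3)·S^(1/2) = (1/35.1) × 13.78 × 1.148 × 0.08426 = 0.03797

0.0380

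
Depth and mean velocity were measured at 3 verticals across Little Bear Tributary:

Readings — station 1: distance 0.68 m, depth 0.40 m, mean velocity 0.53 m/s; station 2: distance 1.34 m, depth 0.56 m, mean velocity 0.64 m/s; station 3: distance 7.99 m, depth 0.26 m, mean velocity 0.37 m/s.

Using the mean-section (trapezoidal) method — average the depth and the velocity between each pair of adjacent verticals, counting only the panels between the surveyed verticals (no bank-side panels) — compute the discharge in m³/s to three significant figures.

Panel 1-2: Δb = 0.66 m, d̄ = (0.40+0.56)/2 = 0.48, v̄ = (0.53+0.64)/2 = 0.585 → q = 0.66×0.48×0.585 = 0.1853 m³/s
Panel 2-3: Δb = 6.65 m, d̄ = (0.56+0.26)/2 = 0.41, v̄ = (0.64+0.37)/2 = 0.505 → q = 6.65×0.41×0.505 = 1.377 m³/s
Q = Σ q = 1.562 m³/s

1.56 m³/s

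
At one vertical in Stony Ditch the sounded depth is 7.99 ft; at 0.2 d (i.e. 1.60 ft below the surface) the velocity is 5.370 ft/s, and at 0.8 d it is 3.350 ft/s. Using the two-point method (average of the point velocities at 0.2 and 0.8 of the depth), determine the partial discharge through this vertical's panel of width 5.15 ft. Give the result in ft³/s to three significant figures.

v̄ = (5.370 + 3.350) / 2 = 4.360 ft/s
q = v̄ × d × w = 4.360 × 7.99 × 5.15 = 179.4 ft³/s

179 ft³/s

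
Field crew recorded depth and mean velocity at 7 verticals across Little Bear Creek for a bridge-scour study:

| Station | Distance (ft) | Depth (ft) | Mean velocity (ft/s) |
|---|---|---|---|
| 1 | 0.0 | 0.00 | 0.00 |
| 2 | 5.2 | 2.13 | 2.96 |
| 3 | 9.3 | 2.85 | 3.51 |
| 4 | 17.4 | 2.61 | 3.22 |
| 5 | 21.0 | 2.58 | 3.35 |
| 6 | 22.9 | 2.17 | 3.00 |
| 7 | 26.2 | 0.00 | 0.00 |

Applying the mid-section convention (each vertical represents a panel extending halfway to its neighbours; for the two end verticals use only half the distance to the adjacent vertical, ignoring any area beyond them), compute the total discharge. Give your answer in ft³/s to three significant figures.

180 ft³/s

w_2 = (9.3 − 0.0)/2 = 4.65 ft; q_2 = 2.96 × 2.13 × 4.65 = 29.32 ft³/s
w_3 = (17.4 − 5.2)/2 = 6.1 ft; q_3 = 3.51 × 2.85 × 6.1 = 61.02 ft³/s
w_4 = (21.0 − 9.3)/2 = 5.85 ft; q_4 = 3.22 × 2.61 × 5.85 = 49.16 ft³/s
w_5 = (22.9 − 17.4)/2 = 2.75 ft; q_5 = 3.35 × 2.58 × 2.75 = 23.77 ft³/s
w_6 = (26.2 − 21.0)/2 = 2.6 ft; q_6 = 3.00 × 2.17 × 2.6 = 16.93 ft³/s
Stations 1, 7 contribute zero (depth or velocity is 0).
Q = Σ qᵢ = 180.2 ft³/s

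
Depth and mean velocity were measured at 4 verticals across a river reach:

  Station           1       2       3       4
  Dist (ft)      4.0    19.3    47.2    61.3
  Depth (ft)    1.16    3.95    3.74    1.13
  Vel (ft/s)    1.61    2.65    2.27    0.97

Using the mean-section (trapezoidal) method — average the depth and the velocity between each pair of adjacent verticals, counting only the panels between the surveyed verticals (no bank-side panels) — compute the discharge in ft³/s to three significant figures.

Panel 1-2: Δb = 15.3 ft, d̄ = (1.16+3.95)/2 = 2.555, v̄ = (1.61+2.65)/2 = 2.13 → q = 15.3×2.555×2.13 = 83.26 ft³/s
Panel 2-3: Δb = 27.9 ft, d̄ = (3.95+3.74)/2 = 3.845, v̄ = (2.65+2.27)/2 = 2.46 → q = 27.9×3.845×2.46 = 263.9 ft³/s
Panel 3-4: Δb = 14.1 ft, d̄ = (3.74+1.13)/2 = 2.435, v̄ = (2.27+0.97)/2 = 1.62 → q = 14.1×2.435×1.62 = 55.62 ft³/s
Q = Σ q = 402.8 ft³/s

403 ft³/s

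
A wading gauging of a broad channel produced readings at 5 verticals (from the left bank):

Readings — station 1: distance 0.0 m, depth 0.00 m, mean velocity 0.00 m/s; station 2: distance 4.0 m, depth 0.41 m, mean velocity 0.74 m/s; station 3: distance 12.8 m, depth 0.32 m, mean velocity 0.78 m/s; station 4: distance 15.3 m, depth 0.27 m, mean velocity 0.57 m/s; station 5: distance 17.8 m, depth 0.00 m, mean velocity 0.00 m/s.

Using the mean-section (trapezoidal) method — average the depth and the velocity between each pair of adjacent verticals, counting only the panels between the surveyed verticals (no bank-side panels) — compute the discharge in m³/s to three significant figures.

3.34 m³/s

Panel 1-2: Δb = 4 m, d̄ = (0.00+0.41)/2 = 0.205, v̄ = (0.00+0.74)/2 = 0.37 → q = 4×0.205×0.37 = 0.3034 m³/s
Panel 2-3: Δb = 8.8 m, d̄ = (0.41+0.32)/2 = 0.365, v̄ = (0.74+0.78)/2 = 0.76 → q = 8.8×0.365×0.76 = 2.441 m³/s
Panel 3-4: Δb = 2.5 m, d̄ = (0.32+0.27)/2 = 0.295, v̄ = (0.78+0.57)/2 = 0.675 → q = 2.5×0.295×0.675 = 0.4978 m³/s
Panel 4-5: Δb = 2.5 m, d̄ = (0.27+0.00)/2 = 0.135, v̄ = (0.57+0.00)/2 = 0.285 → q = 2.5×0.135×0.285 = 0.09619 m³/s
Q = Σ q = 3.339 m³/s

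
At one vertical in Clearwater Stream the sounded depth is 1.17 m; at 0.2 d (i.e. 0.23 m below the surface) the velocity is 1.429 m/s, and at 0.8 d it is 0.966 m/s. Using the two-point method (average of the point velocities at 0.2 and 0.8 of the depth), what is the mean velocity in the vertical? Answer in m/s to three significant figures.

v̄ = (1.429 + 0.966) / 2 = 1.198 m/s

1.20 m/s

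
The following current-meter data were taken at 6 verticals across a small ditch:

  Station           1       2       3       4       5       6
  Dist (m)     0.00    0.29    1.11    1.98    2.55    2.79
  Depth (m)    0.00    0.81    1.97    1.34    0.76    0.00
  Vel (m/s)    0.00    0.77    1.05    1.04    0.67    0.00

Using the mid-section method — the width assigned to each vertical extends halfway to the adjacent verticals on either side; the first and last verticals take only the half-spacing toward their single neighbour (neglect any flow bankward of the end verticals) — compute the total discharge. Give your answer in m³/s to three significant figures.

w_2 = (1.11 − 0.00)/2 = 0.555 m; q_2 = 0.77 × 0.81 × 0.555 = 0.3462 m³/s
w_3 = (1.98 − 0.29)/2 = 0.845 m; q_3 = 1.05 × 1.97 × 0.845 = 1.748 m³/s
w_4 = (2.55 − 1.11)/2 = 0.72 m; q_4 = 1.04 × 1.34 × 0.72 = 1.003 m³/s
w_5 = (2.79 − 1.98)/2 = 0.405 m; q_5 = 0.67 × 0.76 × 0.405 = 0.2062 m³/s
Stations 1, 6 contribute zero (depth or velocity is 0).
Q = Σ qᵢ = 3.304 m³/s

3.30 m³/s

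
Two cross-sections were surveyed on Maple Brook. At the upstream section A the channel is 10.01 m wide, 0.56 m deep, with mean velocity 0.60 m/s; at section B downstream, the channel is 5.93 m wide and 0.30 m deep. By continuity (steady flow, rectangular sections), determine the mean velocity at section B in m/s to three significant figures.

1.89 m/s

Q = A₁V₁ = (10.01×0.56) × 0.60 = 3.363 m³/s
A₂ = 5.93 × 0.30 = 1.779 m²
V₂ = Q/A₂ = 3.363/1.779 = 1.891 m/s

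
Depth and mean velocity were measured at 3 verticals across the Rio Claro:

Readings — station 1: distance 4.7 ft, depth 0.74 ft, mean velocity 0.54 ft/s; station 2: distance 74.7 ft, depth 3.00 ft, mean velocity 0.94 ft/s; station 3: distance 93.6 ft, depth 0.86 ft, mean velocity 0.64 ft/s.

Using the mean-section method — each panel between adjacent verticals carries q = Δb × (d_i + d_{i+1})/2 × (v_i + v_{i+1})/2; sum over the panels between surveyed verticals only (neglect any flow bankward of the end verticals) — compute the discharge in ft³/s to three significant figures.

Panel 1-2: Δb = 70 ft, d̄ = (0.74+3.00)/2 = 1.87, v̄ = (0.54+0.94)/2 = 0.74 → q = 70×1.87×0.74 = 96.87 ft³/s
Panel 2-3: Δb = 18.9 ft, d̄ = (3.00+0.86)/2 = 1.93, v̄ = (0.94+0.64)/2 = 0.79 → q = 18.9×1.93×0.79 = 28.82 ft³/s
Q = Σ q = 125.7 ft³/s

126 ft³/s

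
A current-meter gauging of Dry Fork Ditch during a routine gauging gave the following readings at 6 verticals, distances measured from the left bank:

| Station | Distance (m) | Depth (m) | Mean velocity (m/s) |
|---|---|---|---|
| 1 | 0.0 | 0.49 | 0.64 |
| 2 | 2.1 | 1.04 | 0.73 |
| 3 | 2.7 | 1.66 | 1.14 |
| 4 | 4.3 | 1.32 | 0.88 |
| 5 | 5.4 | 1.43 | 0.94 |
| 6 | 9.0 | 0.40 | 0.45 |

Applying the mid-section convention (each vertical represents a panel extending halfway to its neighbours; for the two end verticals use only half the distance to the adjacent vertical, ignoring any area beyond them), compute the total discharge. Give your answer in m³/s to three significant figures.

8.49 m³/s

w_1 = (2.1 − 0.0)/2 = 1.05 m; q_1 = 0.64 × 0.49 × 1.05 = 0.3293 m³/s
w_2 = (2.7 − 0.0)/2 = 1.35 m; q_2 = 0.73 × 1.04 × 1.35 = 1.025 m³/s
w_3 = (4.3 − 2.1)/2 = 1.1 m; q_3 = 1.14 × 1.66 × 1.1 = 2.082 m³/s
w_4 = (5.4 − 2.7)/2 = 1.35 m; q_4 = 0.88 × 1.32 × 1.35 = 1.568 m³/s
w_5 = (9.0 − 4.3)/2 = 2.35 m; q_5 = 0.94 × 1.43 × 2.35 = 3.159 m³/s
w_6 = (9.0 − 5.4)/2 = 1.8 m; q_6 = 0.45 × 0.40 × 1.8 = 0.3240 m³/s
Q = Σ qᵢ = 8.487 m³/s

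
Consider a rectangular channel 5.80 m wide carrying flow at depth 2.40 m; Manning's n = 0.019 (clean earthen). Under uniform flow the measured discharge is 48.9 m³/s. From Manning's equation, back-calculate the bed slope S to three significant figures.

0.00310

A = b·y = 5.80 × 2.40 = 13.92 m²
P = b + 2y = 5.80 + 2×2.40 = 10.60 m
R = A/P = 13.92/10.60 = 1.313 m
S = (Q·n / (1·A·R^(2/3)))² = (48.9×0.019 / (1×13.92×1.199))² = 0.003098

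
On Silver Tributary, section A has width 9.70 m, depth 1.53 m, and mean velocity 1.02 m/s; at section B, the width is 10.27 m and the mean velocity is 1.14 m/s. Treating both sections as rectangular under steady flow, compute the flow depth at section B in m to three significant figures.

1.29 m

Q = A₁V₁ = (9.70×1.53) × 1.02 = 15.14 m³/s
d₂ = Q/(b₂ V₂) = 15.14/(10.27×1.14) = 1.293 m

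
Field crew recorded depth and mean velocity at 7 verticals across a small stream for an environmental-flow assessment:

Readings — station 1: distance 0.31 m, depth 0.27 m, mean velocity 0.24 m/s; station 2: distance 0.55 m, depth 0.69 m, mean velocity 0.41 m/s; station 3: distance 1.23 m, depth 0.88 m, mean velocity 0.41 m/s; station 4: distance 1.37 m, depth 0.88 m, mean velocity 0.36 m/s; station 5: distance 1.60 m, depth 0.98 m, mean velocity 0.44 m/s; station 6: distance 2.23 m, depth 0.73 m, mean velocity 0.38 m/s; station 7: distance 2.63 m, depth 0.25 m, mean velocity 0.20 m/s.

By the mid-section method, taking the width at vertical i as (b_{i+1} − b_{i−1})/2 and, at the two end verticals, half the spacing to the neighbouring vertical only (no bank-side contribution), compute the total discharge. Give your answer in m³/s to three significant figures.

w_1 = (0.55 − 0.31)/2 = 0.12 m; q_1 = 0.24 × 0.27 × 0.12 = 0.007776 m³/s
w_2 = (1.23 − 0.31)/2 = 0.46 m; q_2 = 0.41 × 0.69 × 0.46 = 0.1301 m³/s
w_3 = (1.37 − 0.55)/2 = 0.41 m; q_3 = 0.41 × 0.88 × 0.41 = 0.1479 m³/s
w_4 = (1.60 − 1.23)/2 = 0.185 m; q_4 = 0.36 × 0.88 × 0.185 = 0.05861 m³/s
w_5 = (2.23 − 1.37)/2 = 0.43 m; q_5 = 0.44 × 0.98 × 0.43 = 0.1854 m³/s
w_6 = (2.63 − 1.60)/2 = 0.515 m; q_6 = 0.38 × 0.73 × 0.515 = 0.1429 m³/s
w_7 = (2.63 − 2.23)/2 = 0.2 m; q_7 = 0.20 × 0.25 × 0.2 = 0.01000 m³/s
Q = Σ qᵢ = 0.6827 m³/s

0.683 m³/s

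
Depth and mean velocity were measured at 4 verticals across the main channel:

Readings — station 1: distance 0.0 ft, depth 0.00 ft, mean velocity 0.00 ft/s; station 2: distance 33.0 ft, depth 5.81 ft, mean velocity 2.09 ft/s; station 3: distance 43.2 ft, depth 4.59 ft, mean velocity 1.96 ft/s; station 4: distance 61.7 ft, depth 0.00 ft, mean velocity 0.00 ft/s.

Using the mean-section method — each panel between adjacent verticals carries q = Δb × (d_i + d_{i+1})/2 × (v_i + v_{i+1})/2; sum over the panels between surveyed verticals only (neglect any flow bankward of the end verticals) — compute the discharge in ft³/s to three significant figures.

249 ft³/s

Panel 1-2: Δb = 33 ft, d̄ = (0.00+5.81)/2 = 2.905, v̄ = (0.00+2.09)/2 = 1.045 → q = 33×2.905×1.045 = 100.2 ft³/s
Panel 2-3: Δb = 10.2 ft, d̄ = (5.81+4.59)/2 = 5.2, v̄ = (2.09+1.96)/2 = 2.025 → q = 10.2×5.2×2.025 = 107.4 ft³/s
Panel 3-4: Δb = 18.5 ft, d̄ = (4.59+0.00)/2 = 2.295, v̄ = (1.96+0.00)/2 = 0.98 → q = 18.5×2.295×0.98 = 41.61 ft³/s
Q = Σ q = 249.2 ft³/s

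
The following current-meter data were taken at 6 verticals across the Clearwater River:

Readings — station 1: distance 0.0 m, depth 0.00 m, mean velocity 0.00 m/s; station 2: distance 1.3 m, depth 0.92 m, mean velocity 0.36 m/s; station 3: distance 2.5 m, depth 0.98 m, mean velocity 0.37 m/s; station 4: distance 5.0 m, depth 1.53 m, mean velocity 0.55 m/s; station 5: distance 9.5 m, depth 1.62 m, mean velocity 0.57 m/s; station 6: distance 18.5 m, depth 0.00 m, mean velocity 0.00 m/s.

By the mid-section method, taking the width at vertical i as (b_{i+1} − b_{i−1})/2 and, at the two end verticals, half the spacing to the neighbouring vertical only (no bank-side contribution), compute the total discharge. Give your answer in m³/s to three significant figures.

10.3 m³/s

w_2 = (2.5 − 0.0)/2 = 1.25 m; q_2 = 0.36 × 0.92 × 1.25 = 0.4140 m³/s
w_3 = (5.0 − 1.3)/2 = 1.85 m; q_3 = 0.37 × 0.98 × 1.85 = 0.6708 m³/s
w_4 = (9.5 − 2.5)/2 = 3.5 m; q_4 = 0.55 × 1.53 × 3.5 = 2.945 m³/s
w_5 = (18.5 − 5.0)/2 = 6.75 m; q_5 = 0.57 × 1.62 × 6.75 = 6.233 m³/s
Stations 1, 6 contribute zero (depth or velocity is 0).
Q = Σ qᵢ = 10.26 m³/s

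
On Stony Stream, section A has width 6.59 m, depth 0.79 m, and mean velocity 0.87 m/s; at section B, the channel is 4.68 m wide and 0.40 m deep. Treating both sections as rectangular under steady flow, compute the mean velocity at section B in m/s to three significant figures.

2.42 m/s

Q = A₁V₁ = (6.59×0.79) × 0.87 = 4.529 m³/s
A₂ = 4.68 × 0.40 = 1.872 m²
V₂ = Q/A₂ = 4.529/1.872 = 2.420 m/s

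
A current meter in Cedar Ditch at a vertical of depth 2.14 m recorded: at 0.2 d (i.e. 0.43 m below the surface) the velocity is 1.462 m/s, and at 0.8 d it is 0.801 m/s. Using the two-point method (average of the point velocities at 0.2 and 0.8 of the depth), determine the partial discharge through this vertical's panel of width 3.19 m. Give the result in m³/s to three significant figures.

v̄ = (1.462 + 0.801) / 2 = 1.132 m/s
q = v̄ × d × w = 1.132 × 2.14 × 3.19 = 7.724 m³/s

7.72 m³/s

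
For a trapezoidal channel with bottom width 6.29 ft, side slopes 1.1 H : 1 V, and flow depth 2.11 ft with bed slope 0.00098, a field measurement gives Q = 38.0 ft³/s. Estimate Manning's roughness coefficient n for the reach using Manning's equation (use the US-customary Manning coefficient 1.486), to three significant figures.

0.0284

A = (b + z·y)·y = (6.29 + 1.1×2.11)×2.11 = 18.17 ft²
P = b + 2y√(1+z²) = 6.29 + 2×2.11×√(1+1.1²) = 12.56 ft
R = A/P = 18.17/12.56 = 1.446 ft
n = (1.486/Q)·A·R^(2/3)·S^(1/2) = (1.486/38.0) × 18.17 × 1.279 × 0.03130 = 0.02844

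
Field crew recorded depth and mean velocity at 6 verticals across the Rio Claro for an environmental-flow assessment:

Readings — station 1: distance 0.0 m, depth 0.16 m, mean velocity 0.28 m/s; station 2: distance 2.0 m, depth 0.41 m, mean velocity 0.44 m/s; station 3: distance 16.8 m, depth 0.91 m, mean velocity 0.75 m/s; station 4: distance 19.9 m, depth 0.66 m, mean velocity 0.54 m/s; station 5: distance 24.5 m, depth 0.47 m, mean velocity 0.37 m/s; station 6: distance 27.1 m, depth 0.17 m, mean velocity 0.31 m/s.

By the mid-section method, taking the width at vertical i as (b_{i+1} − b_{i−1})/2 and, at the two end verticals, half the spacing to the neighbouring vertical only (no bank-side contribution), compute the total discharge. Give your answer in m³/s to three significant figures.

w_1 = (2.0 − 0.0)/2 = 1 m; q_1 = 0.28 × 0.16 × 1 = 0.04480 m³/s
w_2 = (16.8 − 0.0)/2 = 8.4 m; q_2 = 0.44 × 0.41 × 8.4 = 1.515 m³/s
w_3 = (19.9 − 2.0)/2 = 8.95 m; q_3 = 0.75 × 0.91 × 8.95 = 6.108 m³/s
w_4 = (24.5 − 16.8)/2 = 3.85 m; q_4 = 0.54 × 0.66 × 3.85 = 1.372 m³/s
w_5 = (27.1 − 19.9)/2 = 3.6 m; q_5 = 0.37 × 0.47 × 3.6 = 0.6260 m³/s
w_6 = (27.1 − 24.5)/2 = 1.3 m; q_6 = 0.31 × 0.17 × 1.3 = 0.06851 m³/s
Q = Σ qᵢ = 9.735 m³/s

9.74 m³/s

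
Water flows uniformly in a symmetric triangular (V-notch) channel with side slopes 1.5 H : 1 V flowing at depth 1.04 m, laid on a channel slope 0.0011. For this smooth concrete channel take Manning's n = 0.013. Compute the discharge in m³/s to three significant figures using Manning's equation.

A = z·y² = 1.5×1.04² = 1.622 m²
P = 2y√(1+z²) = 2×1.04×√(1+1.5²) = 3.750 m
R = A/P = 1.622/3.750 = 0.4327 m
Q = (1/n)·A·R^(2/3)·S^(1/2) = (1/0.013) × 1.622 × 0.4327^(2/3) × 0.0011^(1/2) = 2.368 m³/s

2.37 m³/s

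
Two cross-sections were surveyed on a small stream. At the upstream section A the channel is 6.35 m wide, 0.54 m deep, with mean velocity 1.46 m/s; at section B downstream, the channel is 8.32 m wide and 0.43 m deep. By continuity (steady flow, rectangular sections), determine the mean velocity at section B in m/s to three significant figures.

Q = A₁V₁ = (6.35×0.54) × 1.46 = 5.006 m³/s
A₂ = 8.32 × 0.43 = 3.578 m²
V₂ = Q/A₂ = 5.006/3.578 = 1.399 m/s

1.40 m/s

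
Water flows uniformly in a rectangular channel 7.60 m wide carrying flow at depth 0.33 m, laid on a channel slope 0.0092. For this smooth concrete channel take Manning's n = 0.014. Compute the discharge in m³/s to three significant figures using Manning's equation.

7.76 m³/s

A = b·y = 7.60 × 0.33 = 2.508 m²
P = b + 2y = 7.60 + 2×0.33 = 8.260 m
R = A/P = 2.508/8.260 = 0.3036 m
Q = (1/n)·A·R^(2/3)·S^(1/2) = (1/0.014) × 2.508 × 0.3036^(2/3) × 0.0092^(1/2) = 7.762 m³/s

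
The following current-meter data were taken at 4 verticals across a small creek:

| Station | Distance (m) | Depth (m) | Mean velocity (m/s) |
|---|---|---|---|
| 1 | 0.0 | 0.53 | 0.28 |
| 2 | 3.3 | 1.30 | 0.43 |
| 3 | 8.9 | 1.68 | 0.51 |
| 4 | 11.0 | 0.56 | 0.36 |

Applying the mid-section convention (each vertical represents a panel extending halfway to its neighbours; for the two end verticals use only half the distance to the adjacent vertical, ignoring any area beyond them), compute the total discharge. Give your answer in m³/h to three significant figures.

w_1 = (3.3 − 0.0)/2 = 1.65 m; q_1 = 0.28 × 0.53 × 1.65 = 0.2449 m³/s
w_2 = (8.9 − 0.0)/2 = 4.45 m; q_2 = 0.43 × 1.30 × 4.45 = 2.488 m³/s
w_3 = (11.0 − 3.3)/2 = 3.85 m; q_3 = 0.51 × 1.68 × 3.85 = 3.299 m³/s
w_4 = (11.0 − 8.9)/2 = 1.05 m; q_4 = 0.36 × 0.56 × 1.05 = 0.2117 m³/s
Q = Σ qᵢ = 6.243 m³/s
= 6.243 × 3600 = 22470 m³/h

22500 m³/h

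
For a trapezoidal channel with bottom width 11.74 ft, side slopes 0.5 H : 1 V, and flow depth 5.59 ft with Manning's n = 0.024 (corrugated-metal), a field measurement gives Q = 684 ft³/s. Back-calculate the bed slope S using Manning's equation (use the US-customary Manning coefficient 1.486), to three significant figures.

A = (b + z·y)·y = (11.74 + 0.5×5.59)×5.59 = 81.25 ft²
P = b + 2y√(1+z²) = 11.74 + 2×5.59×√(1+0.5²) = 24.24 ft
R = A/P = 81.25/24.24 = 3.352 ft
S = (Q·n / (1.486·A·R^(2/3)))² = (684×0.024 / (1.486×81.25×2.240))² = 0.003685

0.00369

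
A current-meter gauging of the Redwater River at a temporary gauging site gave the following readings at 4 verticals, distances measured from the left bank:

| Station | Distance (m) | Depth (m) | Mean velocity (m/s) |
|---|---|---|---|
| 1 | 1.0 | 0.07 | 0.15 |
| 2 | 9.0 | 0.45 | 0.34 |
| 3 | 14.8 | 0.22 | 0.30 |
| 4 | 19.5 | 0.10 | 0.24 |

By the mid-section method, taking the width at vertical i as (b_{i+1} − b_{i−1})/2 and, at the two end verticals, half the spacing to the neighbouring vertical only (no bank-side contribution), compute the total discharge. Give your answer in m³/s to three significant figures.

1.50 m³/s

w_1 = (9.0 − 1.0)/2 = 4 m; q_1 = 0.15 × 0.07 × 4 = 0.04200 m³/s
w_2 = (14.8 − 1.0)/2 = 6.9 m; q_2 = 0.34 × 0.45 × 6.9 = 1.056 m³/s
w_3 = (19.5 − 9.0)/2 = 5.25 m; q_3 = 0.30 × 0.22 × 5.25 = 0.3465 m³/s
w_4 = (19.5 − 14.8)/2 = 2.35 m; q_4 = 0.24 × 0.10 × 2.35 = 0.05640 m³/s
Q = Σ qᵢ = 1.501 m³/s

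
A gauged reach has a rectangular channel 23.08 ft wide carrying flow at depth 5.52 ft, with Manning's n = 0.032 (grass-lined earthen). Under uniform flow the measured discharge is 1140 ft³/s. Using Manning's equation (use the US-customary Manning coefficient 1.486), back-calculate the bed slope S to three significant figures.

0.00641

A = b·y = 23.08 × 5.52 = 127.4 ft²
P = b + 2y = 23.08 + 2×5.52 = 34.12 ft
R = A/P = 127.4/34.12 = 3.734 ft
S = (Q·n / (1.486·A·R^(2/3)))² = (1140×0.032 / (1.486×127.4×2.407))² = 0.006410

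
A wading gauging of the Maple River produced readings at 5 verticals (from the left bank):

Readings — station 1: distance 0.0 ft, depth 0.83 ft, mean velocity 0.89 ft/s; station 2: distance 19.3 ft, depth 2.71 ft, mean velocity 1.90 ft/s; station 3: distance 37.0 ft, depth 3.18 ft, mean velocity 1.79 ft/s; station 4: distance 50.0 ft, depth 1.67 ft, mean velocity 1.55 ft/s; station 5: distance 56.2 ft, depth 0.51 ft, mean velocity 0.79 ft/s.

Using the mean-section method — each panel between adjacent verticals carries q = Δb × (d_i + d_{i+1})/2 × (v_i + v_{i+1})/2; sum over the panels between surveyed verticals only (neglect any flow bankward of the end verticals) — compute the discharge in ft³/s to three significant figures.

204 ft³/s

Panel 1-2: Δb = 19.3 ft, d̄ = (0.83+2.71)/2 = 1.77, v̄ = (0.89+1.90)/2 = 1.395 → q = 19.3×1.77×1.395 = 47.65 ft³/s
Panel 2-3: Δb = 17.7 ft, d̄ = (2.71+3.18)/2 = 2.945, v̄ = (1.90+1.79)/2 = 1.845 → q = 17.7×2.945×1.845 = 96.17 ft³/s
Panel 3-4: Δb = 13 ft, d̄ = (3.18+1.67)/2 = 2.425, v̄ = (1.79+1.55)/2 = 1.67 → q = 13×2.425×1.67 = 52.65 ft³/s
Panel 4-5: Δb = 6.2 ft, d̄ = (1.67+0.51)/2 = 1.09, v̄ = (1.55+0.79)/2 = 1.17 → q = 6.2×1.09×1.17 = 7.907 ft³/s
Q = Σ q = 204.4 ft³/s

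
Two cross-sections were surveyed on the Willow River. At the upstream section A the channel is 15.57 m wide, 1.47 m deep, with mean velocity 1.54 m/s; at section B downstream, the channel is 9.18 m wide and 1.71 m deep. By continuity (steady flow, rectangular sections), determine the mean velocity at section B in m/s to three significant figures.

Q = A₁V₁ = (15.57×1.47) × 1.54 = 35.25 m³/s
A₂ = 9.18 × 1.71 = 15.70 m²
V₂ = Q/A₂ = 35.25/15.70 = 2.245 m/s

2.25 m/s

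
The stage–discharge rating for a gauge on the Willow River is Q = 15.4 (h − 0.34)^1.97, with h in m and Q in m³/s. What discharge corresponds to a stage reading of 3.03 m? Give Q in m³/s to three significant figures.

Q = 15.4 × (3.03 − 0.34)^1.97 = 15.4 × 2.69^1.97 = 108.2 m³/s

108 m³/s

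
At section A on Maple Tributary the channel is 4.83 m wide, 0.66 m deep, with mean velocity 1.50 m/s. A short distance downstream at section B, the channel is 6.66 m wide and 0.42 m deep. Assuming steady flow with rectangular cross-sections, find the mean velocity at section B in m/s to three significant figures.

Q = A₁V₁ = (4.83×0.66) × 1.50 = 4.782 m³/s
A₂ = 6.66 × 0.42 = 2.797 m²
V₂ = Q/A₂ = 4.782/2.797 = 1.709 m/s

1.71 m/s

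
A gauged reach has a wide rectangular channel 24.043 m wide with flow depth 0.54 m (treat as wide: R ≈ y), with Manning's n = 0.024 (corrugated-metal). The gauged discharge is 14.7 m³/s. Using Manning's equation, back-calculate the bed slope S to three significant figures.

0.00168

A = b·y = 24.043 × 0.54 = 12.98 m²
Wide channel: R ≈ y = 0.54 m
S = (Q·n / (1·A·R^(2/3)))² = (14.7×0.024 / (1×12.98×0.6631))² = 0.001679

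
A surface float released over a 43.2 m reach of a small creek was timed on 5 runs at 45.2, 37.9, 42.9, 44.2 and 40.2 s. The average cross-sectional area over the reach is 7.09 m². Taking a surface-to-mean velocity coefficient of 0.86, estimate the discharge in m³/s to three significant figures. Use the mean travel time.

t̄ = (45.2 + 37.9 + 42.9 + 44.2 + 40.2) / 5 = 42.08 s
v_surface = L / t̄ = 43.2 / 42.08 = 1.027 m/s
v_mean = 0.86 × 1.027 = 0.8829 m/s
Q = A × v_mean = 7.09 × 0.8829 = 6.260 m³/s

6.26 m³/s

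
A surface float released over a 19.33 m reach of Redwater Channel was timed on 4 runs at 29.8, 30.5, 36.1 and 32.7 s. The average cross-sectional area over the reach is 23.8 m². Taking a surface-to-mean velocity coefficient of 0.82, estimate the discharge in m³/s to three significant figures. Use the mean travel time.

t̄ = (29.8 + 30.5 + 36.1 + 32.7) / 4 = 32.275 s
v_surface = L / t̄ = 19.33 / 32.275 = 0.5989 m/s
v_mean = 0.82 × 0.5989 = 0.4911 m/s
Q = A × v_mean = 23.8 × 0.4911 = 11.69 m³/s

11.7 m³/s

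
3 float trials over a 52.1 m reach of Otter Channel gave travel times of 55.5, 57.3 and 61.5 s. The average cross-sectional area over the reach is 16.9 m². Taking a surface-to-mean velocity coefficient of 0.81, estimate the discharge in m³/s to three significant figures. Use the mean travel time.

12.3 m³/s

t̄ = (55.5 + 57.3 + 61.5) / 3 = 58.1 s
v_surface = L / t̄ = 52.1 / 58.1 = 0.8967 m/s
v_mean = 0.81 × 0.8967 = 0.7264 m/s
Q = A × v_mean = 16.9 × 0.7264 = 12.28 m³/s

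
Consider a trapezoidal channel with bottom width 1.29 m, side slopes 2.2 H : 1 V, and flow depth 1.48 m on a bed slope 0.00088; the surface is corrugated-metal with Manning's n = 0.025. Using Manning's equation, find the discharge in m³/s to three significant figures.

A = (b + z·y)·y = (1.29 + 2.2×1.48)×1.48 = 6.728 m²
P = b + 2y√(1+z²) = 1.29 + 2×1.48×√(1+2.2²) = 8.443 m
R = A/P = 6.728/8.443 = 0.7969 m
Q = (1/n)·A·R^(2/3)·S^(1/2) = (1/0.025) × 6.728 × 0.7969^(2/3) × 0.00088^(1/2) = 6.862 m³/s

6.86 m³/s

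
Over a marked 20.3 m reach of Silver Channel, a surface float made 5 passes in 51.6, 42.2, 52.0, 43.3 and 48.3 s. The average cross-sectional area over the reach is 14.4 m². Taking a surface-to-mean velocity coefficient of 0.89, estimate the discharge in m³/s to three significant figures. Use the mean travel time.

5.48 m³/s

t̄ = (51.6 + 42.2 + 52.0 + 43.3 + 48.3) / 5 = 47.48 s
v_surface = L / t̄ = 20.3 / 47.48 = 0.4275 m/s
v_mean = 0.89 × 0.4275 = 0.3805 m/s
Q = A × v_mean = 14.4 × 0.3805 = 5.479 m³/s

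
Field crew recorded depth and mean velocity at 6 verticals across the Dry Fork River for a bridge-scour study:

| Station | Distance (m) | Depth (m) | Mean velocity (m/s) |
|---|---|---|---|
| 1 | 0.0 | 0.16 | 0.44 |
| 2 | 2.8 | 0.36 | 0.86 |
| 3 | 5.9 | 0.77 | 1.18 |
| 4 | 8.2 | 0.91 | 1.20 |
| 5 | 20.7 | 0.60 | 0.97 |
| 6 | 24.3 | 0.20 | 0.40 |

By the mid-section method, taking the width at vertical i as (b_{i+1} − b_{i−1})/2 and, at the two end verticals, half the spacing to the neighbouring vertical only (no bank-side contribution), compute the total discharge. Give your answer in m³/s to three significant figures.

16.4 m³/s

w_1 = (2.8 − 0.0)/2 = 1.4 m; q_1 = 0.44 × 0.16 × 1.4 = 0.09856 m³/s
w_2 = (5.9 − 0.0)/2 = 2.95 m; q_2 = 0.86 × 0.36 × 2.95 = 0.9133 m³/s
w_3 = (8.2 − 2.8)/2 = 2.7 m; q_3 = 1.18 × 0.77 × 2.7 = 2.453 m³/s
w_4 = (20.7 − 5.9)/2 = 7.4 m; q_4 = 1.20 × 0.91 × 7.4 = 8.081 m³/s
w_5 = (24.3 − 8.2)/2 = 8.05 m; q_5 = 0.97 × 0.60 × 8.05 = 4.685 m³/s
w_6 = (24.3 − 20.7)/2 = 1.8 m; q_6 = 0.40 × 0.20 × 1.8 = 0.1440 m³/s
Q = Σ qᵢ = 16.38 m³/s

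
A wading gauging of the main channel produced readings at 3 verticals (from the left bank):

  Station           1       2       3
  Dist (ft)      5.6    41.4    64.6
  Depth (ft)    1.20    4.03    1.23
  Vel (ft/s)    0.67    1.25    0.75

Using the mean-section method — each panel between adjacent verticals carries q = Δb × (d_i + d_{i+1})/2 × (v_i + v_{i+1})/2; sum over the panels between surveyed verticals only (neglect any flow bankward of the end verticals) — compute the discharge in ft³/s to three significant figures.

151 ft³/s

Panel 1-2: Δb = 35.8 ft, d̄ = (1.20+4.03)/2 = 2.615, v̄ = (0.67+1.25)/2 = 0.96 → q = 35.8×2.615×0.96 = 89.87 ft³/s
Panel 2-3: Δb = 23.2 ft, d̄ = (4.03+1.23)/2 = 2.63, v̄ = (1.25+0.75)/2 = 1 → q = 23.2×2.63×1 = 61.02 ft³/s
Q = Σ q = 150.9 ft³/s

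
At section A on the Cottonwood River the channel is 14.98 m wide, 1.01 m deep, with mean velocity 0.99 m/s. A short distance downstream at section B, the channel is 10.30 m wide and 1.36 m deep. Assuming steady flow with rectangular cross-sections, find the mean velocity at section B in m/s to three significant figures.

Q = A₁V₁ = (14.98×1.01) × 0.99 = 14.98 m³/s
A₂ = 10.30 × 1.36 = 14.01 m²
V₂ = Q/A₂ = 14.98/14.01 = 1.069 m/s

1.07 m/s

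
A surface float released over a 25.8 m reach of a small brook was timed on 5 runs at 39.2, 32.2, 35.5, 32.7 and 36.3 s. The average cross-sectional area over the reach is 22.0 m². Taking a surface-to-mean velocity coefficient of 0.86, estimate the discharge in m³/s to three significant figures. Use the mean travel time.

13.9 m³/s

t̄ = (39.2 + 32.2 + 35.5 + 32.7 + 36.3) / 5 = 35.18 s
v_surface = L / t̄ = 25.8 / 35.18 = 0.7334 m/s
v_mean = 0.86 × 0.7334 = 0.6307 m/s
Q = A × v_mean = 22.0 × 0.6307 = 13.88 m³/s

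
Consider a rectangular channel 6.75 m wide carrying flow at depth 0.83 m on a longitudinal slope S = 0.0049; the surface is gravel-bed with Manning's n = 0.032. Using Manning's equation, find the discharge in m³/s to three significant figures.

A = b·y = 6.75 × 0.83 = 5.603 m²
P = b + 2y = 6.75 + 2×0.83 = 8.410 m
R = A/P = 5.603/8.410 = 0.6662 m
Q = (1/n)·A·R^(2/3)·S^(1/2) = (1/0.032) × 5.603 × 0.6662^(2/3) × 0.0049^(1/2) = 9.348 m³/s

9.35 m³/s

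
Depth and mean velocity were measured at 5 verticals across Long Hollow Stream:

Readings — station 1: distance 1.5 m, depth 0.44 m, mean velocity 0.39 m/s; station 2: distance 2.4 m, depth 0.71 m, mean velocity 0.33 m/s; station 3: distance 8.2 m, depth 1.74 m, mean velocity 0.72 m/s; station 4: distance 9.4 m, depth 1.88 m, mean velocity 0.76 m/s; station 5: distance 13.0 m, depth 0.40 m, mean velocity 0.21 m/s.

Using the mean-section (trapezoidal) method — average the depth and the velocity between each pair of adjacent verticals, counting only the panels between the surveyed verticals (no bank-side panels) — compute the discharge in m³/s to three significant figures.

Panel 1-2: Δb = 0.9 m, d̄ = (0.44+0.71)/2 = 0.575, v̄ = (0.39+0.33)/2 = 0.36 → q = 0.9×0.575×0.36 = 0.1863 m³/s
Panel 2-3: Δb = 5.8 m, d̄ = (0.71+1.74)/2 = 1.225, v̄ = (0.33+0.72)/2 = 0.525 → q = 5.8×1.225×0.525 = 3.730 m³/s
Panel 3-4: Δb = 1.2 m, d̄ = (1.74+1.88)/2 = 1.81, v̄ = (0.72+0.76)/2 = 0.74 → q = 1.2×1.81×0.74 = 1.607 m³/s
Panel 4-5: Δb = 3.6 m, d̄ = (1.88+0.40)/2 = 1.14, v̄ = (0.76+0.21)/2 = 0.485 → q = 3.6×1.14×0.485 = 1.990 m³/s
Q = Σ q = 7.514 m³/s

7.51 m³/s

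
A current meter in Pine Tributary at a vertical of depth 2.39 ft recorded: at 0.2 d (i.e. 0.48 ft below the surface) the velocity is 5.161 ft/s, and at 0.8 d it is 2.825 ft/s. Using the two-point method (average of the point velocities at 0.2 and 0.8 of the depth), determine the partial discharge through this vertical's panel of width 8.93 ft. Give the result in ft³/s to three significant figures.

v̄ = (5.161 + 2.825) / 2 = 3.993 ft/s
q = v̄ × d × w = 3.993 × 2.39 × 8.93 = 85.22 ft³/s

85.2 ft³/s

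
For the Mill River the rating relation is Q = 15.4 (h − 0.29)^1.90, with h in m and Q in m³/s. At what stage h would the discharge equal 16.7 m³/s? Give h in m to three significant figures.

h − h₀ = (Q/C)^(1/b) = (16.7/15.4)^(1/1.90) = 1.044 m
h = 0.29 + 1.044 = 1.334 m

1.33 m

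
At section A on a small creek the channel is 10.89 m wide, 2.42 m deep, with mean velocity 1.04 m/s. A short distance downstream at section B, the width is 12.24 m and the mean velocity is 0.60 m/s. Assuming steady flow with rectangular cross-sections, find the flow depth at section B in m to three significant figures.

3.73 m

Q = A₁V₁ = (10.89×2.42) × 1.04 = 27.41 m³/s
d₂ = Q/(b₂ V₂) = 27.41/(12.24×0.60) = 3.732 m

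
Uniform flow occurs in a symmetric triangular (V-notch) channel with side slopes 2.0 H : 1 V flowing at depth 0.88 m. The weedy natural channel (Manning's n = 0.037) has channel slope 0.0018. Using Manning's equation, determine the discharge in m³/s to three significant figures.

A = z·y² = 2.0×0.88² = 1.549 m²
P = 2y√(1+z²) = 2×0.88×√(1+2.0²) = 3.935 m
R = A/P = 1.549/3.935 = 0.3935 m
Q = (1/n)·A·R^(2/3)·S^(1/2) = (1/0.037) × 1.549 × 0.3935^(2/3) × 0.0018^(1/2) = 0.9537 m³/s

0.954 m³/s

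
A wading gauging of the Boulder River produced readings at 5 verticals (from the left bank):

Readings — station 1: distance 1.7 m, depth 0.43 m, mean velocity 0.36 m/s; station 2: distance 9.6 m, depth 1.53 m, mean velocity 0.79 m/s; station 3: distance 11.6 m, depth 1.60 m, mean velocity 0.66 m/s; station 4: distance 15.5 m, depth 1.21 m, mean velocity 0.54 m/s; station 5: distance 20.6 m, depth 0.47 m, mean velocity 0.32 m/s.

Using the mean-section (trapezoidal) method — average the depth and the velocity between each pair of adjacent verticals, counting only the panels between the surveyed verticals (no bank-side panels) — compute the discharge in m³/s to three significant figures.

Panel 1-2: Δb = 7.9 m, d̄ = (0.43+1.53)/2 = 0.98, v̄ = (0.36+0.79)/2 = 0.575 → q = 7.9×0.98×0.575 = 4.452 m³/s
Panel 2-3: Δb = 2 m, d̄ = (1.53+1.60)/2 = 1.565, v̄ = (0.79+0.66)/2 = 0.725 → q = 2×1.565×0.725 = 2.269 m³/s
Panel 3-4: Δb = 3.9 m, d̄ = (1.60+1.21)/2 = 1.405, v̄ = (0.66+0.54)/2 = 0.6 → q = 3.9×1.405×0.6 = 3.288 m³/s
Panel 4-5: Δb = 5.1 m, d̄ = (1.21+0.47)/2 = 0.84, v̄ = (0.54+0.32)/2 = 0.43 → q = 5.1×0.84×0.43 = 1.842 m³/s
Q = Σ q = 11.85 m³/s

11.9 m³/s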